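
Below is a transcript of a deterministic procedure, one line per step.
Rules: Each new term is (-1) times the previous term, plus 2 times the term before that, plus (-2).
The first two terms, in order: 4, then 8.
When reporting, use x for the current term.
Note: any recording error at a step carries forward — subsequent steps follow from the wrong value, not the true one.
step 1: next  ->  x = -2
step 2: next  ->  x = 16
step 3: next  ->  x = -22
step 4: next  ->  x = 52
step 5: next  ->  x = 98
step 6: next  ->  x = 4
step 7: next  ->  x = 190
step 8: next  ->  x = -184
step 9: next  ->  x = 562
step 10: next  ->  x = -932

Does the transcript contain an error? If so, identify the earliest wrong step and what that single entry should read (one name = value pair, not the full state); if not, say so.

Recomputing the run from the initial state:
step 1: x = -2
step 2: x = 16
step 3: x = -22
step 4: x = 52
step 5: x = -98
step 6: x = 200
step 7: x = -398
step 8: x = 796
step 9: x = -1594
step 10: x = 3184
The first disagreement with the transcript is at step 5, where the value should be x = -98.

step 5, x = -98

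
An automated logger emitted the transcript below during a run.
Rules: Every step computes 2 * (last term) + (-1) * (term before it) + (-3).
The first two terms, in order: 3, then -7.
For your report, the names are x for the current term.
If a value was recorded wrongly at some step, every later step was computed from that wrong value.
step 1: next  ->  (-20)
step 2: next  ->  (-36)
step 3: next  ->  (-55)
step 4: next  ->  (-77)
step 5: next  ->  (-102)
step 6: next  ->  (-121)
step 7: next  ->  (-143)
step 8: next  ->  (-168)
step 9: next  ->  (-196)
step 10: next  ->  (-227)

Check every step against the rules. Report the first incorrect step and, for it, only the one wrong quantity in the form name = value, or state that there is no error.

1. x = 2*(-7) + (-1)*(3) + (-3) = -20 (in agreement)
2. x = 2*(-20) + (-1)*(-7) + (-3) = -36 (agrees with the transcript)
3. x = 2*(-36) + (-1)*(-20) + (-3) = -55 (no discrepancy)
4. x = 2*(-55) + (-1)*(-36) + (-3) = -77 (same as recorded)
5. x = 2*(-77) + (-1)*(-55) + (-3) = -102 (no discrepancy)
6. x = 2*(-102) + (-1)*(-77) + (-3) = -130 (a discrepancy with the transcript)
The earliest wrong entry is at step 6: it should read x = -130.

step 6, x = -130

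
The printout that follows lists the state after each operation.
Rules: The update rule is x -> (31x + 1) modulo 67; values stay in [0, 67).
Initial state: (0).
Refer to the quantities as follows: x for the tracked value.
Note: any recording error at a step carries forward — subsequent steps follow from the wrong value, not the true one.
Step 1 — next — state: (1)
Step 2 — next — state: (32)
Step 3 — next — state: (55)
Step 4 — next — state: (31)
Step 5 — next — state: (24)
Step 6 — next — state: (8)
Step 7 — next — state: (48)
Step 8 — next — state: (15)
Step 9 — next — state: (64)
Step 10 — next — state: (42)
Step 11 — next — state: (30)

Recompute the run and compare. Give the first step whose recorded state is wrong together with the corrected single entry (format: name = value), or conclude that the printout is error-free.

no error

Recomputing the run from the initial state:
step 1: x = 1
step 2: x = 32
step 3: x = 55
step 4: x = 31
step 5: x = 24
step 6: x = 8
step 7: x = 48
step 8: x = 15
step 9: x = 64
step 10: x = 42
step 11: x = 30
This matches the printout at every step.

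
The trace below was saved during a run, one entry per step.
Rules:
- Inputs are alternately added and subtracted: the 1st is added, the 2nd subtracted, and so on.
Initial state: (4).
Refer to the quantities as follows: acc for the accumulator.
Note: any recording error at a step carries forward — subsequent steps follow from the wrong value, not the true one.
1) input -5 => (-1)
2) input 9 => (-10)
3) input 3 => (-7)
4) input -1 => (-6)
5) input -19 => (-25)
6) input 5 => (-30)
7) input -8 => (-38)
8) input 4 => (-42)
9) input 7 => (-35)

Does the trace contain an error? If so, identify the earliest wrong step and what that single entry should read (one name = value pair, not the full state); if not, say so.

no error

Recomputing the run from the initial state:
step 1: acc = -1
step 2: acc = -10
step 3: acc = -7
step 4: acc = -6
step 5: acc = -25
step 6: acc = -30
step 7: acc = -38
step 8: acc = -42
step 9: acc = -35
This matches the trace at every step.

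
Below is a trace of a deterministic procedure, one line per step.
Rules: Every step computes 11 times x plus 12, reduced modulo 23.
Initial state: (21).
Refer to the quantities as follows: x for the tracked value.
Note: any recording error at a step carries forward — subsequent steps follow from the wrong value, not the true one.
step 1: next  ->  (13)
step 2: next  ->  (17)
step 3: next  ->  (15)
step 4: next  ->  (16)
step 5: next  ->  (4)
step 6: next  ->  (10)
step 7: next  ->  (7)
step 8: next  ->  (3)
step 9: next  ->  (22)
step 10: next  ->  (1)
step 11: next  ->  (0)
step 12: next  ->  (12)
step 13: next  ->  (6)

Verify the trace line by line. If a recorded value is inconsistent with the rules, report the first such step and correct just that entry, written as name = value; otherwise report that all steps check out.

1. x = (11*21 + 12) mod 23 = 13 (verified)
2. x = (11*13 + 12) mod 23 = 17 (checks out)
3. x = (11*17 + 12) mod 23 = 15 (agrees with the trace)
4. x = (11*15 + 12) mod 23 = 16 (checks out)
5. x = (11*16 + 12) mod 23 = 4 (in agreement)
6. x = (11*4 + 12) mod 23 = 10 (consistent with the trace)
7. x = (11*10 + 12) mod 23 = 7 (agrees with the trace)
8. x = (11*7 + 12) mod 23 = 20 (this is not what the trace shows)
Step 8 is the first one off; corrected, x = 20.

step 8, x = 20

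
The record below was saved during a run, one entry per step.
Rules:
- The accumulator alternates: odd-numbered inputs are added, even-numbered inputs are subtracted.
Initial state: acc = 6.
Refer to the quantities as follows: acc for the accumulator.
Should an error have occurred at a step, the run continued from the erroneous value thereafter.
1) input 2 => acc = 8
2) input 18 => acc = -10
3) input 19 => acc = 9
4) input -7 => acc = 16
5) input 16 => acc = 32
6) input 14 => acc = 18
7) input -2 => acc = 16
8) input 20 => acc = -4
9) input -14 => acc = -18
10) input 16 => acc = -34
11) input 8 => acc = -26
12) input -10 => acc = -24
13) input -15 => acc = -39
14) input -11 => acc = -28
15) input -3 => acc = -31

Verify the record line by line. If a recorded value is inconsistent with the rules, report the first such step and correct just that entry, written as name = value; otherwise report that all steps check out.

step 1: acc = 6 + 2 = 8 -> in agreement
step 2: acc = 8 - 18 = -10 -> consistent with the record
step 3: acc = -10 + 19 = 9 -> same as recorded
step 4: acc = 9 - -7 = 16 -> consistent with the record
step 5: acc = 16 + 16 = 32 -> no discrepancy
step 6: acc = 32 - 14 = 18 -> same as recorded
step 7: acc = 18 + -2 = 16 -> verified
step 8: acc = 16 - 20 = -4 -> exactly as logged
step 9: acc = -4 + -14 = -18 -> exactly as logged
step 10: acc = -18 - 16 = -34 -> exactly as logged
step 11: acc = -34 + 8 = -26 -> same as recorded
step 12: acc = -26 - -10 = -16 -> the recorded entry deviates here
The audit stops at step 12: the recorded entry is wrong and should be acc = -16.

step 12, acc = -16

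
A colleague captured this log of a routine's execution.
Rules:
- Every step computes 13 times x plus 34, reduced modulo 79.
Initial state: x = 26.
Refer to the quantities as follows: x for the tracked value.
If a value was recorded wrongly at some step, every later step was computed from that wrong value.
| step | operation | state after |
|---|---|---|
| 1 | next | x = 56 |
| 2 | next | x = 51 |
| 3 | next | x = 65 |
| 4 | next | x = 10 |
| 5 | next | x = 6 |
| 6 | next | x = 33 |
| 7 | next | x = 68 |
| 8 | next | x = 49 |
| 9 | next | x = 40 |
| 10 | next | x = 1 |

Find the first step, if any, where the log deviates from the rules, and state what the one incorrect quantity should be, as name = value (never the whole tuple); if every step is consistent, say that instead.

Step 1: x = (13*26 + 34) mod 79 = 56 — same as recorded.
Step 2: x = (13*56 + 34) mod 79 = 51 — no discrepancy.
Step 3: x = (13*51 + 34) mod 79 = 65 — verified.
Step 4: x = (13*65 + 34) mod 79 = 10 — checks out.
Step 5: x = (13*10 + 34) mod 79 = 6 — no discrepancy.
Step 6: x = (13*6 + 34) mod 79 = 33 — checks out.
Step 7: x = (13*33 + 34) mod 79 = 68 — matches.
Step 8: x = (13*68 + 34) mod 79 = 49 — verified.
Step 9: x = (13*49 + 34) mod 79 = 39 — this is not what the log shows.
So the first discrepancy is step 9, where the right value is x = 39.

step 9, x = 39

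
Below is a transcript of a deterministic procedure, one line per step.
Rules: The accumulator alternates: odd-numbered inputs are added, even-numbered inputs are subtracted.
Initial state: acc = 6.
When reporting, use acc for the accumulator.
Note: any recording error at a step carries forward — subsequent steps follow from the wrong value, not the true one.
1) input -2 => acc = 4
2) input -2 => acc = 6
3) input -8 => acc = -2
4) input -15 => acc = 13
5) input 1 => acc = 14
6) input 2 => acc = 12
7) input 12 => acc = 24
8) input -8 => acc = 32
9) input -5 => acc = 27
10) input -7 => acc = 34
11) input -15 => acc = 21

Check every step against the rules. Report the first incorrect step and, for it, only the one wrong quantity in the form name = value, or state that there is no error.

Recomputing the run from the initial state:
step 1: acc = 4
step 2: acc = 6
step 3: acc = -2
step 4: acc = 13
step 5: acc = 14
step 6: acc = 12
step 7: acc = 24
step 8: acc = 32
step 9: acc = 27
step 10: acc = 34
step 11: acc = 19
The first disagreement with the transcript is at step 11, where the value should be acc = 19.

step 11, acc = 19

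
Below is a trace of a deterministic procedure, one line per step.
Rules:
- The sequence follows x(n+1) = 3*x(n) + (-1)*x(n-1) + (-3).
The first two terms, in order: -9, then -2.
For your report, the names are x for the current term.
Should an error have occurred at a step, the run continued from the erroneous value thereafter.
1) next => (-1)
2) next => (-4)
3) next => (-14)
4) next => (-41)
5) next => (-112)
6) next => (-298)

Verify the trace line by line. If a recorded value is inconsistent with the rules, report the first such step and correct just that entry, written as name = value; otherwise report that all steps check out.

step 1, x = 0

1. x = 3*(-2) + (-1)*(-9) + (-3) = 0 (this is not what the trace shows)
Conclusion: step 1 carries the first error; the entry should be x = 0.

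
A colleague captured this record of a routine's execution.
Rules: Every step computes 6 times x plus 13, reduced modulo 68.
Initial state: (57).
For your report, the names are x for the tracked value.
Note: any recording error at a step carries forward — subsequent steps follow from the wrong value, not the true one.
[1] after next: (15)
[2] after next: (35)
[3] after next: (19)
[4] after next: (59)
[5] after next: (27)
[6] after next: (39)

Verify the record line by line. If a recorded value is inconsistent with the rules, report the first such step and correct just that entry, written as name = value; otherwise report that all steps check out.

Step 1: x = (6*57 + 13) mod 68 = 15 — verified.
Step 2: x = (6*15 + 13) mod 68 = 35 — exactly as logged.
Step 3: x = (6*35 + 13) mod 68 = 19 — matches.
Step 4: x = (6*19 + 13) mod 68 = 59 — same as recorded.
Step 5: x = (6*59 + 13) mod 68 = 27 — exactly as logged.
Step 6: x = (6*27 + 13) mod 68 = 39 — exactly as logged.
Nothing is out of place; the run is error-free.

no error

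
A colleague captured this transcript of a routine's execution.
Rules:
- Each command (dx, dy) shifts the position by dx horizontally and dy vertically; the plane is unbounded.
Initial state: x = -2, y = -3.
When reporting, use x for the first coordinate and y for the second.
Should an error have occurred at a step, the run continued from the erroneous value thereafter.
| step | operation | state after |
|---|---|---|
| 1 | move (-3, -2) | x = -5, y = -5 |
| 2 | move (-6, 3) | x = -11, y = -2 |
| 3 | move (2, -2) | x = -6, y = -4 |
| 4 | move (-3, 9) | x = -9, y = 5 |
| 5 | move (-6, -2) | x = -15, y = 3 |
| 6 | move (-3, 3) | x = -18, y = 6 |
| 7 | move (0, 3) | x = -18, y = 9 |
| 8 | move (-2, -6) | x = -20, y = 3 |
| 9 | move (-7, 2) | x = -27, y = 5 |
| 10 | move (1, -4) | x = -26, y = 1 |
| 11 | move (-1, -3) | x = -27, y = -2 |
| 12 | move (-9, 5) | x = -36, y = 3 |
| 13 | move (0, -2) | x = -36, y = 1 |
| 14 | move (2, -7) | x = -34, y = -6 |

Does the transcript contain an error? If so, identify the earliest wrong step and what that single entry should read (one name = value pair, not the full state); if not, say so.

Recomputing the run from the initial state:
step 1: x = -5, y = -5
step 2: x = -11, y = -2
step 3: x = -9, y = -4
step 4: x = -12, y = 5
step 5: x = -18, y = 3
step 6: x = -21, y = 6
step 7: x = -21, y = 9
step 8: x = -23, y = 3
step 9: x = -30, y = 5
step 10: x = -29, y = 1
step 11: x = -30, y = -2
step 12: x = -39, y = 3
step 13: x = -39, y = 1
step 14: x = -37, y = -6
The first disagreement with the transcript is at step 3, where the value should be x = -9.

step 3, x = -9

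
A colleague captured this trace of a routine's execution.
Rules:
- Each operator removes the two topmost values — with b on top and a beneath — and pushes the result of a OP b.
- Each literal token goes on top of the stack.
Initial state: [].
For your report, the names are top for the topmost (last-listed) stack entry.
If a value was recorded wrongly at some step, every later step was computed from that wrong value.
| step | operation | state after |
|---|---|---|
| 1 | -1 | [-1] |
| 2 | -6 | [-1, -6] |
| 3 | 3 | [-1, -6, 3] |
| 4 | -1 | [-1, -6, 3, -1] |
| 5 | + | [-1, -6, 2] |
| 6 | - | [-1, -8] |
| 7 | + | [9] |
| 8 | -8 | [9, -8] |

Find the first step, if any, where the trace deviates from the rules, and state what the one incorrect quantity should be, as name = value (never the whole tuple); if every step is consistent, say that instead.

Recomputing the run from the initial state:
step 1: [-1]
step 2: [-1, -6]
step 3: [-1, -6, 3]
step 4: [-1, -6, 3, -1]
step 5: [-1, -6, 2]
step 6: [-1, -8]
step 7: [-9]
step 8: [-9, -8]
The first disagreement with the trace is at step 7, where the value should be top = -9.

step 7, top = -9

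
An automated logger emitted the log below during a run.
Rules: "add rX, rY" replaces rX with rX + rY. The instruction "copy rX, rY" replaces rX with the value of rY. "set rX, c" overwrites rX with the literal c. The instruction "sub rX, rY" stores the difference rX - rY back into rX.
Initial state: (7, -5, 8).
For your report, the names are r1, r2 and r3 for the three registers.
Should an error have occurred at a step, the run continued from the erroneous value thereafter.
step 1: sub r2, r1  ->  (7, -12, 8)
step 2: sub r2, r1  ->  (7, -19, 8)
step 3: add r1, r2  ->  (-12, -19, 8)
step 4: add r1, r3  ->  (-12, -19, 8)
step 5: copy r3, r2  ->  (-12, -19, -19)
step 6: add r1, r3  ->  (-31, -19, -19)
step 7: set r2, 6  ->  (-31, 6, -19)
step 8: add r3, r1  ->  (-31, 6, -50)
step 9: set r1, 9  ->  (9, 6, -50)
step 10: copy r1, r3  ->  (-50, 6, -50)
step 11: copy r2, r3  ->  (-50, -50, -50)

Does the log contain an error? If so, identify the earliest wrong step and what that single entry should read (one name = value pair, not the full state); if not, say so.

1. r2 = -5 - 7 = -12 (checks out)
2. r2 = -12 - 7 = -19 (confirmed correct)
3. r1 = 7 + -19 = -12 (consistent with the log)
4. r1 = -12 + 8 = -4 (the log has a different value)
That makes step 4 the first incorrect line — r1 = -4 is what it should show.

step 4, r1 = -4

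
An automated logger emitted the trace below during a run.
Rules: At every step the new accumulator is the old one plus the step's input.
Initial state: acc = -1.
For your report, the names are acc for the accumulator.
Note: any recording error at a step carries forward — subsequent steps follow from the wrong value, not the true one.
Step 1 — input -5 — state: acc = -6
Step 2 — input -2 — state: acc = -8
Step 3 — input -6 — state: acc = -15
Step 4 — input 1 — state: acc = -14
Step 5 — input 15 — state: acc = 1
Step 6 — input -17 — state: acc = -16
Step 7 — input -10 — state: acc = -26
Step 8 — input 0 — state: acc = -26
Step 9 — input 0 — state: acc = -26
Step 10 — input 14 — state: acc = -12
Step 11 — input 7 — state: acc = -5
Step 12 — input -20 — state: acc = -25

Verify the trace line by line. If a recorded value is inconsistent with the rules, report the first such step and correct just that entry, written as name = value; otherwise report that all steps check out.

Recomputing the run from the initial state:
step 1: acc = -6
step 2: acc = -8
step 3: acc = -14
step 4: acc = -13
step 5: acc = 2
step 6: acc = -15
step 7: acc = -25
step 8: acc = -25
step 9: acc = -25
step 10: acc = -11
step 11: acc = -4
step 12: acc = -24
The first disagreement with the trace is at step 3, where the value should be acc = -14.

step 3, acc = -14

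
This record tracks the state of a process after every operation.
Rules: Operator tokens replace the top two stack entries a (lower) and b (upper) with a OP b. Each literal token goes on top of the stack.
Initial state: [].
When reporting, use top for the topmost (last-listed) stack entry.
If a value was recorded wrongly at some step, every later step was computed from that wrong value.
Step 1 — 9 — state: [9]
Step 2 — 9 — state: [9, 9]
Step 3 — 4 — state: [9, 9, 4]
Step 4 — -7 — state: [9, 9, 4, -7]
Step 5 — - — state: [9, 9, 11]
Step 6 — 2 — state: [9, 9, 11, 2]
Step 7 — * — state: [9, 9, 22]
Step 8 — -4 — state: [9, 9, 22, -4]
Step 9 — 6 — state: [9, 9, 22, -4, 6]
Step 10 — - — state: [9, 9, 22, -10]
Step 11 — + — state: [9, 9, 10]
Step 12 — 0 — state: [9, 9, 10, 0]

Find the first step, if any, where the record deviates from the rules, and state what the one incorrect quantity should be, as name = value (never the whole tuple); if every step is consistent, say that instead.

step 11, top = 12

Step 1: push 9: top = 9 — verified.
Step 2: push 9: top = 9 — consistent with the record.
Step 3: push 4: top = 4 — consistent with the record.
Step 4: push -7: top = -7 — confirmed correct.
Step 5: 4 - -7 = 11 — matches.
Step 6: push 2: top = 2 — same as recorded.
Step 7: 11 * 2 = 22 — consistent with the record.
Step 8: push -4: top = -4 — in agreement.
Step 9: push 6: top = 6 — agrees with the record.
Step 10: -4 - 6 = -10 — exactly as logged.
Step 11: 22 + -10 = 12 — this is not what the record shows.
First incorrect step: 11; the correct value is top = 12.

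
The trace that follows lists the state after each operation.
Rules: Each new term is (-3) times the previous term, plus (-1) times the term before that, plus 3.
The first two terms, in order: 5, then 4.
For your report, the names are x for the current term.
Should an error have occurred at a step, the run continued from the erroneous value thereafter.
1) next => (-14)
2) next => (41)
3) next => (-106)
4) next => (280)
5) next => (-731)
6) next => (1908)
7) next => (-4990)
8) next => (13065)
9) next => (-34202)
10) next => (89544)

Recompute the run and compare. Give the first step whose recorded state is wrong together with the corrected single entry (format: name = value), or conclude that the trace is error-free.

Recomputing the run from the initial state:
step 1: x = -14
step 2: x = 41
step 3: x = -106
step 4: x = 280
step 5: x = -731
step 6: x = 1916
step 7: x = -5014
step 8: x = 13129
step 9: x = -34370
step 10: x = 89984
The first disagreement with the trace is at step 6, where the value should be x = 1916.

step 6, x = 1916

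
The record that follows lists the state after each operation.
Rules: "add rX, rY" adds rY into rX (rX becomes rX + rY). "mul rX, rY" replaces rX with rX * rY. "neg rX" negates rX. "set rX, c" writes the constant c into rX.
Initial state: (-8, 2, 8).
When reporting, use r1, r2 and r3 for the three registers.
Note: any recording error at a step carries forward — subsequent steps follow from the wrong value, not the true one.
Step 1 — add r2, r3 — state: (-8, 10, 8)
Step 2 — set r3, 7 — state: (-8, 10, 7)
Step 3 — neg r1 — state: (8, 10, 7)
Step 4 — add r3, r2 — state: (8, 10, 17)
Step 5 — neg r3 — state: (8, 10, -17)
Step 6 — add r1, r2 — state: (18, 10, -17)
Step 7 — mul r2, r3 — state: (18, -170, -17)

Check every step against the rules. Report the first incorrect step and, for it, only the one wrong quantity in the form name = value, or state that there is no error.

1. r2 = 2 + 8 = 10 (consistent with the record)
2. r3 = 7 (in agreement)
3. r1 = -(-8) = 8 (in agreement)
4. r3 = 7 + 10 = 17 (verified)
5. r3 = -(17) = -17 (in agreement)
6. r1 = 8 + 10 = 18 (no discrepancy)
7. r2 = 10 * -17 = -170 (verified)
All entries verified; no error found.

no error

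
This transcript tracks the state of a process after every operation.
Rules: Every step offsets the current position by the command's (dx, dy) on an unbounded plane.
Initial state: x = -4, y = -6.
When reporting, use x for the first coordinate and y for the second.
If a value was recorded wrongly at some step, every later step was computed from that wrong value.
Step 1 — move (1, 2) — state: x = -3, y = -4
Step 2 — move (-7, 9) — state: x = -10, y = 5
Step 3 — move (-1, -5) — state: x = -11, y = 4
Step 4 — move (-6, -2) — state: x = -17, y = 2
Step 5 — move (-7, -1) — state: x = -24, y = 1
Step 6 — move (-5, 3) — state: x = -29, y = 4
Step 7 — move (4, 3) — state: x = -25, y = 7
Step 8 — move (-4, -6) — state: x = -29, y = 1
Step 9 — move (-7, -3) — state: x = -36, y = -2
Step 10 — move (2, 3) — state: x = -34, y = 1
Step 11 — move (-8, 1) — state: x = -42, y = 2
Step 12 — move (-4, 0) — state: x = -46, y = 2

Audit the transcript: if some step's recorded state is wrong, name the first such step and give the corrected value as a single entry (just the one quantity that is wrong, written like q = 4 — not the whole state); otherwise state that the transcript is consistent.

Step 1: x = -4 + (1) = -3, y = -6 + (2) = -4 — verified.
Step 2: x = -3 + (-7) = -10, y = -4 + (9) = 5 — matches.
Step 3: x = -10 + (-1) = -11, y = 5 + (-5) = 0 — first mismatch against the transcript.
First incorrect step: 3; the correct value is y = 0.

step 3, y = 0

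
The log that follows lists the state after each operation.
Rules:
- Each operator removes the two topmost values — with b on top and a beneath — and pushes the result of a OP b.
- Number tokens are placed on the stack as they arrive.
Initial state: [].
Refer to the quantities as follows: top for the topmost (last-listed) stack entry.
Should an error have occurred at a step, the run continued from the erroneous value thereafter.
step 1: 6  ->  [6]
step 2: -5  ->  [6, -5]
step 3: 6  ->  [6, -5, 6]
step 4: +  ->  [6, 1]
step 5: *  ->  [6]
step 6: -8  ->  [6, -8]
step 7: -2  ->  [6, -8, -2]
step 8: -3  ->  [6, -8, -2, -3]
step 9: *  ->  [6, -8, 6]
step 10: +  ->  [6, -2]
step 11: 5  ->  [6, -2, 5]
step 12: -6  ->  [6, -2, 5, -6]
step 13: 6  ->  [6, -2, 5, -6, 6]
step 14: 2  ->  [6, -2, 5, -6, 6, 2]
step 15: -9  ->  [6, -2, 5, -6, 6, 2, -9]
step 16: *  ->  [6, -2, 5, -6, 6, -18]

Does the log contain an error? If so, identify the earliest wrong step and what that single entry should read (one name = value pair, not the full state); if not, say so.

Recomputing the run from the initial state:
step 1: [6]
step 2: [6, -5]
step 3: [6, -5, 6]
step 4: [6, 1]
step 5: [6]
step 6: [6, -8]
step 7: [6, -8, -2]
step 8: [6, -8, -2, -3]
step 9: [6, -8, 6]
step 10: [6, -2]
step 11: [6, -2, 5]
step 12: [6, -2, 5, -6]
step 13: [6, -2, 5, -6, 6]
step 14: [6, -2, 5, -6, 6, 2]
step 15: [6, -2, 5, -6, 6, 2, -9]
step 16: [6, -2, 5, -6, 6, -18]
This matches the log at every step.

no error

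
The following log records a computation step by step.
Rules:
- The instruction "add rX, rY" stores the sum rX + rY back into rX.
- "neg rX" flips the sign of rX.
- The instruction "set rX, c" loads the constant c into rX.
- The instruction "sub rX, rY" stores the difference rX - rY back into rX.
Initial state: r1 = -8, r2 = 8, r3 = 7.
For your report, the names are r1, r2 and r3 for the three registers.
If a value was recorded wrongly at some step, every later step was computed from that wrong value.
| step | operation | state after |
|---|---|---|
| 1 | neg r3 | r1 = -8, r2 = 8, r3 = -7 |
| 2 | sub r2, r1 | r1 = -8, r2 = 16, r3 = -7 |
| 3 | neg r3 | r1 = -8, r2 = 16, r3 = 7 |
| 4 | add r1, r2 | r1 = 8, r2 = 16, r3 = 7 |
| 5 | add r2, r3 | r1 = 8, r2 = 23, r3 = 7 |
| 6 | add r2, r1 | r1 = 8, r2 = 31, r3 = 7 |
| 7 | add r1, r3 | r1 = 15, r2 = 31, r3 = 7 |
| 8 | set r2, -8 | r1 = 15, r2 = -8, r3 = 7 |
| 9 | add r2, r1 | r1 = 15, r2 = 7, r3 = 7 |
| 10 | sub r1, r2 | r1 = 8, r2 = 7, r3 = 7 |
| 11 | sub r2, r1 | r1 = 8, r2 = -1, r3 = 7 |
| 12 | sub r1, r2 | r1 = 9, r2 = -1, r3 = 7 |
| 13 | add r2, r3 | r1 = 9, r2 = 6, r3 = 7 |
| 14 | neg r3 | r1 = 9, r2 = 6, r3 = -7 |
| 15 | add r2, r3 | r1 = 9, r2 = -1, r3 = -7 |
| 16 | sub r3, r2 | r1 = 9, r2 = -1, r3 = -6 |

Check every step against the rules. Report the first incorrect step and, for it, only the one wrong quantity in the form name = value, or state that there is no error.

no error

Step 1: r3 = -(7) = -7 — checks out.
Step 2: r2 = 8 - -8 = 16 — matches.
Step 3: r3 = -(-7) = 7 — consistent with the log.
Step 4: r1 = -8 + 16 = 8 — no discrepancy.
Step 5: r2 = 16 + 7 = 23 — same as recorded.
Step 6: r2 = 23 + 8 = 31 — consistent with the log.
Step 7: r1 = 8 + 7 = 15 — matches.
Step 8: r2 = -8 — consistent with the log.
Step 9: r2 = -8 + 15 = 7 — agrees with the log.
Step 10: r1 = 15 - 7 = 8 — matches.
Step 11: r2 = 7 - 8 = -1 — checks out.
Step 12: r1 = 8 - -1 = 9 — exactly as logged.
Step 13: r2 = -1 + 7 = 6 — no discrepancy.
Step 14: r3 = -(7) = -7 — confirmed correct.
Step 15: r2 = 6 + -7 = -1 — checks out.
Step 16: r3 = -7 - -1 = -6 — checks out.
No step deviates from the rules.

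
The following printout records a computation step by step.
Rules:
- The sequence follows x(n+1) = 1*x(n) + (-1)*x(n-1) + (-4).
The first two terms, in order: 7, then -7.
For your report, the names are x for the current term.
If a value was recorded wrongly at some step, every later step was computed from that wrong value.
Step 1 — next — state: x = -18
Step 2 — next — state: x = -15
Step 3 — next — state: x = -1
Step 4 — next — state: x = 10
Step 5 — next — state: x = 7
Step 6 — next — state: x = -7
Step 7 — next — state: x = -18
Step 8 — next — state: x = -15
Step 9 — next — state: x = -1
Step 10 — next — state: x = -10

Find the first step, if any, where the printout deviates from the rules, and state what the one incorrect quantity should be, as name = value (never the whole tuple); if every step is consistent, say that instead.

Recomputing the run from the initial state:
step 1: x = -18
step 2: x = -15
step 3: x = -1
step 4: x = 10
step 5: x = 7
step 6: x = -7
step 7: x = -18
step 8: x = -15
step 9: x = -1
step 10: x = 10
The first disagreement with the printout is at step 10, where the value should be x = 10.

step 10, x = 10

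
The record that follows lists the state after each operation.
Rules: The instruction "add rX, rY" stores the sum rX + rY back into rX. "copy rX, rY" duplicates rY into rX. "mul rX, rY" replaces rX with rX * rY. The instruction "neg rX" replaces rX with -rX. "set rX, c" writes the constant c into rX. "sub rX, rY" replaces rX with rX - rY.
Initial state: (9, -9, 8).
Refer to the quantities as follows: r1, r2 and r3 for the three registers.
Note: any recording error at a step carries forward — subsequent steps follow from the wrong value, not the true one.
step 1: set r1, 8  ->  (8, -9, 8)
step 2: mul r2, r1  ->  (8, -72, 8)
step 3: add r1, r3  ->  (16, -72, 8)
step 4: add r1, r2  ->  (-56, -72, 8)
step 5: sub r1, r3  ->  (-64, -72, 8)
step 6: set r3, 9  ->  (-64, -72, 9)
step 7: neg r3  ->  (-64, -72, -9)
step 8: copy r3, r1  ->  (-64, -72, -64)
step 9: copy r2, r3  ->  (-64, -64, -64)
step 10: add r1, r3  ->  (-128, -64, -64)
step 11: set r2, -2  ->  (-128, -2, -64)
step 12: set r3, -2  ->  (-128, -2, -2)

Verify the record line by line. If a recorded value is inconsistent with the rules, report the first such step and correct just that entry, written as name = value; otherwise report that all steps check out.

Recomputing the run from the initial state:
step 1: r1 = 8, r2 = -9, r3 = 8
step 2: r1 = 8, r2 = -72, r3 = 8
step 3: r1 = 16, r2 = -72, r3 = 8
step 4: r1 = -56, r2 = -72, r3 = 8
step 5: r1 = -64, r2 = -72, r3 = 8
step 6: r1 = -64, r2 = -72, r3 = 9
step 7: r1 = -64, r2 = -72, r3 = -9
step 8: r1 = -64, r2 = -72, r3 = -64
step 9: r1 = -64, r2 = -64, r3 = -64
step 10: r1 = -128, r2 = -64, r3 = -64
step 11: r1 = -128, r2 = -2, r3 = -64
step 12: r1 = -128, r2 = -2, r3 = -2
This matches the record at every step.

no error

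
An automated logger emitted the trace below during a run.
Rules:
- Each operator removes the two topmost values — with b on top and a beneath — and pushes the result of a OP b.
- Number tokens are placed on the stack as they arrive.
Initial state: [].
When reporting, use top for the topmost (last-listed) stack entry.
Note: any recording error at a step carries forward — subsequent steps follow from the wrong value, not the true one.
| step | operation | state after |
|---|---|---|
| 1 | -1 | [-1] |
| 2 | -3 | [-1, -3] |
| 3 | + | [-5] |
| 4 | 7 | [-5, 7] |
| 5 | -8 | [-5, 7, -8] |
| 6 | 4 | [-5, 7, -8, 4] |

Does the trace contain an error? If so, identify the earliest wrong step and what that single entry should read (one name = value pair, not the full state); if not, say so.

Recomputing the run from the initial state:
step 1: [-1]
step 2: [-1, -3]
step 3: [-4]
step 4: [-4, 7]
step 5: [-4, 7, -8]
step 6: [-4, 7, -8, 4]
The first disagreement with the trace is at step 3, where the value should be top = -4.

step 3, top = -4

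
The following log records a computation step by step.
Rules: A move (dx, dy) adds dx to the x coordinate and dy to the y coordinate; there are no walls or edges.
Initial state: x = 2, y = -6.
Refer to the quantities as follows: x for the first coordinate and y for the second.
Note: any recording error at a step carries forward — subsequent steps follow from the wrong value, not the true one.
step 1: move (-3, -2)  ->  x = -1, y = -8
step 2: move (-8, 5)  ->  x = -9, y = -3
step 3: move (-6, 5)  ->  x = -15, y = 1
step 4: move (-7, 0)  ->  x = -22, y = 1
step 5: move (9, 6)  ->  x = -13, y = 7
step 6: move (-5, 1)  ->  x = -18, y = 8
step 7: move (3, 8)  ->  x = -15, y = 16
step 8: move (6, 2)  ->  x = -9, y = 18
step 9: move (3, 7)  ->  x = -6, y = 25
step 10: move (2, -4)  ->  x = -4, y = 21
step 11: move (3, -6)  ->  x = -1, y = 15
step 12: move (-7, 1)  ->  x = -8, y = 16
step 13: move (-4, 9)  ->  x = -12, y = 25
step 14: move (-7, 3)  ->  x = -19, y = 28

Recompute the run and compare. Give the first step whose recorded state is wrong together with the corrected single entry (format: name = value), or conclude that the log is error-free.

step 1: x = 2 + (-3) = -1, y = -6 + (-2) = -8 -> confirmed correct
step 2: x = -1 + (-8) = -9, y = -8 + (5) = -3 -> checks out
step 3: x = -9 + (-6) = -15, y = -3 + (5) = 2 -> not what was recorded
The audit stops at step 3: the recorded entry is wrong and should be y = 2.

step 3, y = 2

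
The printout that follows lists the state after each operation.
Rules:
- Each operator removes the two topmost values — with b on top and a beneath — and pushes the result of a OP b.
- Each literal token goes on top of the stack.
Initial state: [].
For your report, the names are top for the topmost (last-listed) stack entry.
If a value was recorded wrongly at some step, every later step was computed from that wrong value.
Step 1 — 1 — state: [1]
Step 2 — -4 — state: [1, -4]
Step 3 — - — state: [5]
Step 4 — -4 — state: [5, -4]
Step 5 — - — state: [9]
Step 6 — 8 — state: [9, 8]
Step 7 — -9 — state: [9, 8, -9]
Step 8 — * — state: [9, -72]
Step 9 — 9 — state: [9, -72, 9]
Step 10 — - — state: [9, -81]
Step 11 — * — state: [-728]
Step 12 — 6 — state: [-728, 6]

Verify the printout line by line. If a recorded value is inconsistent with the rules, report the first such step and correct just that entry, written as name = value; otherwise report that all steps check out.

Recomputing the run from the initial state:
step 1: [1]
step 2: [1, -4]
step 3: [5]
step 4: [5, -4]
step 5: [9]
step 6: [9, 8]
step 7: [9, 8, -9]
step 8: [9, -72]
step 9: [9, -72, 9]
step 10: [9, -81]
step 11: [-729]
step 12: [-729, 6]
The first disagreement with the printout is at step 11, where the value should be top = -729.

step 11, top = -729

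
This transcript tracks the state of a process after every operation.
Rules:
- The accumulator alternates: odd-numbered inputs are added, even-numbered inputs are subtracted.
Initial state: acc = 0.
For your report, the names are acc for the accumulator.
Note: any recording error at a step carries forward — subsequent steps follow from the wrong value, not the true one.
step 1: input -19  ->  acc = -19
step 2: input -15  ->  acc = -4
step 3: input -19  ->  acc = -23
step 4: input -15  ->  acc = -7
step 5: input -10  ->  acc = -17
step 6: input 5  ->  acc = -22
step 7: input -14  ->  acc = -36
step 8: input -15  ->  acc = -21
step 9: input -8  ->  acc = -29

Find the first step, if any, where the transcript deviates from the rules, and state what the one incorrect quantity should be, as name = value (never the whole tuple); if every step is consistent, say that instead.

step 1: acc = 0 + -19 = -19 -> verified
step 2: acc = -19 - -15 = -4 -> confirmed correct
step 3: acc = -4 + -19 = -23 -> no discrepancy
step 4: acc = -23 - -15 = -8 -> the recorded entry deviates here
First incorrect step: 4; the correct value is acc = -8.

step 4, acc = -8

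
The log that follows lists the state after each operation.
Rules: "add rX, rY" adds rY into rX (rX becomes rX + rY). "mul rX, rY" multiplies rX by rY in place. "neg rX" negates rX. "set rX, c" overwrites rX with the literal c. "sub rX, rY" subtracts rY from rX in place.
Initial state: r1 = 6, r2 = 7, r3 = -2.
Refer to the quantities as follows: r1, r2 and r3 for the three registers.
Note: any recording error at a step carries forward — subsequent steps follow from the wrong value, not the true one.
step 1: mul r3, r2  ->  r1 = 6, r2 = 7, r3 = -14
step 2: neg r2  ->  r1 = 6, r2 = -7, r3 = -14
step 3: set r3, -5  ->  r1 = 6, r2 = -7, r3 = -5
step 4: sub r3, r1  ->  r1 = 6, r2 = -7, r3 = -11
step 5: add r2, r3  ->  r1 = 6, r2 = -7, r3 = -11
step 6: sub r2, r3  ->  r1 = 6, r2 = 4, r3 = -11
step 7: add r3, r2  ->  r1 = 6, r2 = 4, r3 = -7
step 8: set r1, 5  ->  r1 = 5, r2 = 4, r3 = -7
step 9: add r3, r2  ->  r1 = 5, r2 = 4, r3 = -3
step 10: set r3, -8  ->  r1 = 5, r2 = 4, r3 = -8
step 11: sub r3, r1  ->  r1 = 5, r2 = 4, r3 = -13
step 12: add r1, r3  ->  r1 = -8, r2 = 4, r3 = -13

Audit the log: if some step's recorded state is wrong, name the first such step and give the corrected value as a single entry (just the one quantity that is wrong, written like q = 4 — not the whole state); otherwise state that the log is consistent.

step 5, r2 = -18

Recomputing the run from the initial state:
step 1: r1 = 6, r2 = 7, r3 = -14
step 2: r1 = 6, r2 = -7, r3 = -14
step 3: r1 = 6, r2 = -7, r3 = -5
step 4: r1 = 6, r2 = -7, r3 = -11
step 5: r1 = 6, r2 = -18, r3 = -11
step 6: r1 = 6, r2 = -7, r3 = -11
step 7: r1 = 6, r2 = -7, r3 = -18
step 8: r1 = 5, r2 = -7, r3 = -18
step 9: r1 = 5, r2 = -7, r3 = -25
step 10: r1 = 5, r2 = -7, r3 = -8
step 11: r1 = 5, r2 = -7, r3 = -13
step 12: r1 = -8, r2 = -7, r3 = -13
The first disagreement with the log is at step 5, where the value should be r2 = -18.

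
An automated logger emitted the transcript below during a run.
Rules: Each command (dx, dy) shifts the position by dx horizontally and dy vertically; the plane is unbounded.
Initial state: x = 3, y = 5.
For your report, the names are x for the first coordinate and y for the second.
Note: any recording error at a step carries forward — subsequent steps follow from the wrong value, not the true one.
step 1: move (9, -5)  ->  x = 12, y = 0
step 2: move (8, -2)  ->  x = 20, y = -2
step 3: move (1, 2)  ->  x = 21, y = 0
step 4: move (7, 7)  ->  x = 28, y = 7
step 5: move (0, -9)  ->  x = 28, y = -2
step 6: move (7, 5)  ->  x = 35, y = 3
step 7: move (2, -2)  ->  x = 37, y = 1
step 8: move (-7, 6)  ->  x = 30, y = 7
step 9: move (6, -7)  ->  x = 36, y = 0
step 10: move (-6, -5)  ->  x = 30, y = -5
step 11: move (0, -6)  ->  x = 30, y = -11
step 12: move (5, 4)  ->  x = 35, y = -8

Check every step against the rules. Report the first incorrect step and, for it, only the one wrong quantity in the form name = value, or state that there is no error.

step 12, y = -7

Step 1: x = 3 + (9) = 12, y = 5 + (-5) = 0 — consistent with the transcript.
Step 2: x = 12 + (8) = 20, y = 0 + (-2) = -2 — same as recorded.
Step 3: x = 20 + (1) = 21, y = -2 + (2) = 0 — confirmed correct.
Step 4: x = 21 + (7) = 28, y = 0 + (7) = 7 — checks out.
Step 5: x = 28 + (0) = 28, y = 7 + (-9) = -2 — checks out.
Step 6: x = 28 + (7) = 35, y = -2 + (5) = 3 — consistent with the transcript.
Step 7: x = 35 + (2) = 37, y = 3 + (-2) = 1 — agrees with the transcript.
Step 8: x = 37 + (-7) = 30, y = 1 + (6) = 7 — verified.
Step 9: x = 30 + (6) = 36, y = 7 + (-7) = 0 — same as recorded.
Step 10: x = 36 + (-6) = 30, y = 0 + (-5) = -5 — checks out.
Step 11: x = 30 + (0) = 30, y = -5 + (-6) = -11 — consistent with the transcript.
Step 12: x = 30 + (5) = 35, y = -11 + (4) = -7 — first mismatch against the transcript.
The audit stops at step 12: the recorded entry is wrong and should be y = -7.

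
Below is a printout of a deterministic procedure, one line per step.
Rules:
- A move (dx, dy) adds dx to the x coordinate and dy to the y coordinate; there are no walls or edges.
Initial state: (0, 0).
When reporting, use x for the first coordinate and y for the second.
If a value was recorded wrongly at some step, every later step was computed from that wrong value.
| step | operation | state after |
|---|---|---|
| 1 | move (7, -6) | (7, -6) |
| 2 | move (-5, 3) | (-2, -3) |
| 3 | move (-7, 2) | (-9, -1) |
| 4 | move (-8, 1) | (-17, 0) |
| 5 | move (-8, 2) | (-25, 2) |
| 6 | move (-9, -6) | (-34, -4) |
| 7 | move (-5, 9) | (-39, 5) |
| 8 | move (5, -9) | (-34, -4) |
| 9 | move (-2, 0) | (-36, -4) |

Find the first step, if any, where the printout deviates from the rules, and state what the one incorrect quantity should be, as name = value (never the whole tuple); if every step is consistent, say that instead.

Recomputing the run from the initial state:
step 1: x = 7, y = -6
step 2: x = 2, y = -3
step 3: x = -5, y = -1
step 4: x = -13, y = 0
step 5: x = -21, y = 2
step 6: x = -30, y = -4
step 7: x = -35, y = 5
step 8: x = -30, y = -4
step 9: x = -32, y = -4
The first disagreement with the printout is at step 2, where the value should be x = 2.

step 2, x = 2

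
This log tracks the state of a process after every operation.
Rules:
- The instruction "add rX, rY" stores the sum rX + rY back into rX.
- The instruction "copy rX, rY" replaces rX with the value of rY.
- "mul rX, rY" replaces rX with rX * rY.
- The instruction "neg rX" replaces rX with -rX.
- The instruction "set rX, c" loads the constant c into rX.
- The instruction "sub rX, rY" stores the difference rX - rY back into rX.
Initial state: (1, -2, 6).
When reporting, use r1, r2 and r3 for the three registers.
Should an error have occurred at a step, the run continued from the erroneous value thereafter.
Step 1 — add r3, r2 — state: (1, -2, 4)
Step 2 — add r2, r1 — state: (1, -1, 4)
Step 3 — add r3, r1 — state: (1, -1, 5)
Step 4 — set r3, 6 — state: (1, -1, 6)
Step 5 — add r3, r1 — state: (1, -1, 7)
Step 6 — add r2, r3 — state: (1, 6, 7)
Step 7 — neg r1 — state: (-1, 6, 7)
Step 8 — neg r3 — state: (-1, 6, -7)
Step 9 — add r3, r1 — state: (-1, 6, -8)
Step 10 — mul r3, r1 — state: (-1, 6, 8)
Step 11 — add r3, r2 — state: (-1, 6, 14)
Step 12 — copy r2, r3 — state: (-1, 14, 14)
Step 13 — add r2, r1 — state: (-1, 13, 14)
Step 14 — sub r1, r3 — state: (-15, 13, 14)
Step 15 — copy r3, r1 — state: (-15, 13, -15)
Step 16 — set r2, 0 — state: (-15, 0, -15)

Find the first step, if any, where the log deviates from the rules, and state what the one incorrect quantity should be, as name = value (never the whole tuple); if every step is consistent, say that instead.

Step 1: r3 = 6 + -2 = 4 — confirmed correct.
Step 2: r2 = -2 + 1 = -1 — in agreement.
Step 3: r3 = 4 + 1 = 5 — agrees with the log.
Step 4: r3 = 6 — no discrepancy.
Step 5: r3 = 6 + 1 = 7 — same as recorded.
Step 6: r2 = -1 + 7 = 6 — exactly as logged.
Step 7: r1 = -(1) = -1 — in agreement.
Step 8: r3 = -(7) = -7 — matches.
Step 9: r3 = -7 + -1 = -8 — checks out.
Step 10: r3 = -8 * -1 = 8 — no discrepancy.
Step 11: r3 = 8 + 6 = 14 — agrees with the log.
Step 12: r2 = 14 — matches.
Step 13: r2 = 14 + -1 = 13 — agrees with the log.
Step 14: r1 = -1 - 14 = -15 — in agreement.
Step 15: r3 = -15 — verified.
Step 16: r2 = 0 — agrees with the log.
No step deviates from the rules.

no error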